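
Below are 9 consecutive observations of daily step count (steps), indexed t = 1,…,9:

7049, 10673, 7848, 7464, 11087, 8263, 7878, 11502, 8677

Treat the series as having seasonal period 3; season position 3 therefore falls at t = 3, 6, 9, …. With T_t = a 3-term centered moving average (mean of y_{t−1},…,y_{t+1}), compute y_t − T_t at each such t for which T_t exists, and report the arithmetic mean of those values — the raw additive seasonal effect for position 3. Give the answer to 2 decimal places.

Season position 3 occurs at t = 3, 6 (where T_t is defined).
t=3: T_3 = 8661.6667; y_3 − T_3 = 7848 − 8661.6667 = -813.6667
t=6: T_6 = 9076.0000; y_6 − T_6 = 8263 − 9076.0000 = -813.0000
Mean deviation: (-813.6667 + -813.0000) / 2 = -813.33

-813.33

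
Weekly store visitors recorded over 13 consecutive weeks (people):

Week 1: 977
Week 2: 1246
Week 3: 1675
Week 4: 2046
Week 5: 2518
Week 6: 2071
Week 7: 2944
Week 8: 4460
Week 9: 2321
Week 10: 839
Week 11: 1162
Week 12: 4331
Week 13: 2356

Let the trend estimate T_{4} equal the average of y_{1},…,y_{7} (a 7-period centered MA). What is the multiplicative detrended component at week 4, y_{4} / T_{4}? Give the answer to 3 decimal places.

1.063

Trend T_4 = (977 + 1246 + 1675 + 2046 + 2518 + 2071 + 2944) / 7 = 13477/7 = 1925.28571
Ratio to trend: 2046 / 1925.28571 = 1.063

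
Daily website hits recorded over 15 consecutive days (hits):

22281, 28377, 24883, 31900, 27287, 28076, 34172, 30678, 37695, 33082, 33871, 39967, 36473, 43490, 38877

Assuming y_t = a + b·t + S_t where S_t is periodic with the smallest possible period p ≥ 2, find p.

5

First differences y_{t+1} − y_t: 6096, -3494, 7017, -4613, 789, 6096, -3494, 7017, -4613, 789, 6096, -3494, …
The difference pattern repeats every 5 terms and not for any smaller step, so p = 5.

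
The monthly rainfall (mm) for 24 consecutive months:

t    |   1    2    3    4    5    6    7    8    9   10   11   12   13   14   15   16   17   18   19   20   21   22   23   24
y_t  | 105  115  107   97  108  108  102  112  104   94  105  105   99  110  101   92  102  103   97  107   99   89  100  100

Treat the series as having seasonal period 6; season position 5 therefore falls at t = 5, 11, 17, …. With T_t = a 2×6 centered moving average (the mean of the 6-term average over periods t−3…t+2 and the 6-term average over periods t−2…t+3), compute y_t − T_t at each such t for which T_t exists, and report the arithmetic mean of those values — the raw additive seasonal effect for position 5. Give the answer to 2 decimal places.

1.83

Season position 5 occurs at t = 5, 11, 17 (where T_t is defined).
t=5: T_5 = 105.9167; y_5 − T_5 = 108 − 105.9167 = 2.0833
t=11: T_11 = 103.0000; y_11 − T_11 = 105 − 103.0000 = 2.0000
t=17: T_17 = 100.5833; y_17 − T_17 = 102 − 100.5833 = 1.4167
Mean deviation: (2.0833 + 2.0000 + 1.4167) / 3 = 1.83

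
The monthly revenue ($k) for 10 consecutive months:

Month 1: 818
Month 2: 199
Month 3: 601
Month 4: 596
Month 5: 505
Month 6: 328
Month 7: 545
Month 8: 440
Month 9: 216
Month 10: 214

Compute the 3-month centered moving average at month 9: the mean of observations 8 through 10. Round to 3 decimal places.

290.000

Sum of periods 8–10: 440 + 216 + 214 = 870
Divide by 3: 870 / 3 = 290.000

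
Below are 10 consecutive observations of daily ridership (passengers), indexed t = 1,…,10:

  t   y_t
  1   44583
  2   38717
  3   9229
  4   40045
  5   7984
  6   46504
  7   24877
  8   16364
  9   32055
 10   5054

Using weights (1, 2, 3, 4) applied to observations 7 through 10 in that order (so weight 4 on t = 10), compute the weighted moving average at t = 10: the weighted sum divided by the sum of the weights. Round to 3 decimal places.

17398.600

Weighted sum: 1·24877 + 2·16364 + 3·32055 + 4·5054 = 24877 + 32728 + 96165 + 20216 = 173986
Weight total: 1 + 2 + 3 + 4 = 10
WMA = 173986 / 10 = 17398.600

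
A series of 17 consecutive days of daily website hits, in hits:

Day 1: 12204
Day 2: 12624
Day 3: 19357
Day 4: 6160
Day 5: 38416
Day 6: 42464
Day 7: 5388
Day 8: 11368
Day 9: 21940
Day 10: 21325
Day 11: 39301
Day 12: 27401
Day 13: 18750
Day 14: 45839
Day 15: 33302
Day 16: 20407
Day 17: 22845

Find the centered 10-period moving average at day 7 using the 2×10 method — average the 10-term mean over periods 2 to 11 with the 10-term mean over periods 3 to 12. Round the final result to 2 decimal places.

22573.15

Sum over 2–11: 12624 + 19357 + 6160 + 38416 + 42464 + 5388 + 11368 + 21940 + 21325 + 39301 = 218343
Sum over 3–12: 19357 + 6160 + 38416 + 42464 + 5388 + 11368 + 21940 + 21325 + 39301 + 27401 = 233120
CMA at t=7 = (218343 + 233120) / (2·10) = 451463 / 20 = 22573.15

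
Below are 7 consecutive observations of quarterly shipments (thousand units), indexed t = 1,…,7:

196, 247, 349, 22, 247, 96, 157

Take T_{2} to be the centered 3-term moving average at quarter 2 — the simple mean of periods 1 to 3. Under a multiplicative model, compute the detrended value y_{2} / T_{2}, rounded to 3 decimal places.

Trend T_2 = (196 + 247 + 349) / 3 = 792/3 = 264.00000
Ratio to trend: 247 / 264.00000 = 0.936

0.936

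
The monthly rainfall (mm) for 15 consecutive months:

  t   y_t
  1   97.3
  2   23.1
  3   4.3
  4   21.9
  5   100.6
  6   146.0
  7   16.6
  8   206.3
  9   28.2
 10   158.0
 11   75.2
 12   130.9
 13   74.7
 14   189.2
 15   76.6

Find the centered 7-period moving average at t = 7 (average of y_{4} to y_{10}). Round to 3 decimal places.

96.800

Sum of periods 4–10: 21.9 + 100.6 + 146.0 + 16.6 + 206.3 + 28.2 + 158.0 = 677.6
Divide by 7: 677.6 / 7 = 96.800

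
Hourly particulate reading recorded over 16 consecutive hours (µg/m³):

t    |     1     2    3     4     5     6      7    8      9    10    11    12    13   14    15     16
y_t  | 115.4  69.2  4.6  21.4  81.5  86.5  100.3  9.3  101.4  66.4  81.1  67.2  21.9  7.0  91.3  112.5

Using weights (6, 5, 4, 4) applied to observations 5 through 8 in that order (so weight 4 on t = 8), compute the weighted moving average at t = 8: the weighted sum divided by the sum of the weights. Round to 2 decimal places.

Weighted sum: 6·81.5 + 5·86.5 + 4·100.3 + 4·9.3 = 489.0 + 432.5 + 401.2 + 37.2 = 1359.9
Weight total: 6 + 5 + 4 + 4 = 19
WMA = 1359.9 / 19 = 71.57

71.57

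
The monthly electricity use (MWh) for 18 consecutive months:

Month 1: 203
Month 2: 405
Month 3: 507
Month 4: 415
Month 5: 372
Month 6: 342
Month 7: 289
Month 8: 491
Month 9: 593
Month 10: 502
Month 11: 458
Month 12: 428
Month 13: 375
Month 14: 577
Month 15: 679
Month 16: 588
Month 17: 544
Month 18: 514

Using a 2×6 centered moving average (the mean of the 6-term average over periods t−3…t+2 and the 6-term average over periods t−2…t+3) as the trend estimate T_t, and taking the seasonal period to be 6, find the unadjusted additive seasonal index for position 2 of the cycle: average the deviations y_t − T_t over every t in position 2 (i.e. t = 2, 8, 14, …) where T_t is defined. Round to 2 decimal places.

Season position 2 occurs at t = 8, 14 (where T_t is defined).
t=8: T_8 = 438.6667; y_8 − T_8 = 491 − 438.6667 = 52.3333
t=14: T_14 = 524.6667; y_14 − T_14 = 577 − 524.6667 = 52.3333
Mean deviation: (52.3333 + 52.3333) / 2 = 52.33

52.33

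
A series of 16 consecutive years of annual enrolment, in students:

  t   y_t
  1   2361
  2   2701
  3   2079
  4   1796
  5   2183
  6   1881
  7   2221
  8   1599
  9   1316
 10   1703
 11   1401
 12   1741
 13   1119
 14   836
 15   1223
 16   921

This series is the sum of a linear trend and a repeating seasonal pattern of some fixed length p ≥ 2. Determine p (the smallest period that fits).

5

First differences y_{t+1} − y_t: 340, -622, -283, 387, -302, 340, -622, -283, 387, -302, 340, -622, …
The difference pattern repeats every 5 terms and not for any smaller step, so p = 5.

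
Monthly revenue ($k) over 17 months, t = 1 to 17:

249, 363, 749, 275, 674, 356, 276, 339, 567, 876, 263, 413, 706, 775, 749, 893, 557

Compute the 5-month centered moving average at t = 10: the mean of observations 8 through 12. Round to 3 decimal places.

Sum of periods 8–12: 339 + 567 + 876 + 263 + 413 = 2458
Divide by 5: 2458 / 5 = 491.600

491.600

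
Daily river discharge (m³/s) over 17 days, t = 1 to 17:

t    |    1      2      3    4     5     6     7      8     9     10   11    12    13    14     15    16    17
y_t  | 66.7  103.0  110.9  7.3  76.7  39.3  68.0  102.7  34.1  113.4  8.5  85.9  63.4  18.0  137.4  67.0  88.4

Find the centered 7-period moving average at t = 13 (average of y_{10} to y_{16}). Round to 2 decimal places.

Sum of periods 10–16: 113.4 + 8.5 + 85.9 + 63.4 + 18.0 + 137.4 + 67.0 = 493.6
Divide by 7: 493.6 / 7 = 70.51

70.51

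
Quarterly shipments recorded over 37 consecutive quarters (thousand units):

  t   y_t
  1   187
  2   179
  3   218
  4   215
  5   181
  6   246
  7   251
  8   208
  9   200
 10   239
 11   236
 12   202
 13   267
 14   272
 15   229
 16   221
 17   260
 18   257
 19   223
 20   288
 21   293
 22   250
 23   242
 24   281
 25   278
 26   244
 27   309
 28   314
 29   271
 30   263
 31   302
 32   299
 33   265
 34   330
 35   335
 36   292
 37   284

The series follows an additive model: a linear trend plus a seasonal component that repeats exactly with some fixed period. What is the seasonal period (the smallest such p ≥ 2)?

First differences y_{t+1} − y_t: -8, 39, -3, -34, 65, 5, -43, -8, 39, -3, -34, 65, 5, -43, -8, 39, …
The difference pattern repeats every 7 terms and not for any smaller step, so p = 7.

7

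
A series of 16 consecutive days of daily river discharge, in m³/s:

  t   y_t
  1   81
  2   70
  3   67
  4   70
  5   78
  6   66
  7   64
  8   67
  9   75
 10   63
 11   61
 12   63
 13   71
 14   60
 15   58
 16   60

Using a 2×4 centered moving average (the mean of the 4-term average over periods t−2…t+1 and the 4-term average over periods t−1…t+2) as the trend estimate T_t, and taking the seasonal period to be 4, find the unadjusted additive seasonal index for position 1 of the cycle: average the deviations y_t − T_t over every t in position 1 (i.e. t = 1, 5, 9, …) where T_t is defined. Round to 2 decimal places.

Season position 1 occurs at t = 5, 9, 13 (where T_t is defined).
t=5: T_5 = 69.8750; y_5 − T_5 = 78 − 69.8750 = 8.1250
t=9: T_9 = 66.8750; y_9 − T_9 = 75 − 66.8750 = 8.1250
t=13: T_13 = 63.3750; y_13 − T_13 = 71 − 63.3750 = 7.6250
Mean deviation: (8.1250 + 8.1250 + 7.6250) / 3 = 7.96

7.96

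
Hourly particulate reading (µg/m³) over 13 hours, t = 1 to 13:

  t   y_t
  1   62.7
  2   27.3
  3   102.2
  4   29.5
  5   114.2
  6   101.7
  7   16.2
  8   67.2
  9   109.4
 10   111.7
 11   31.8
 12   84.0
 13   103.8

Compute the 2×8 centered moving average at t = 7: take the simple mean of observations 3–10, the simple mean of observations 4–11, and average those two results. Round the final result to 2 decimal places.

Sum over 3–10: 102.2 + 29.5 + 114.2 + 101.7 + 16.2 + 67.2 + 109.4 + 111.7 = 652.1
Sum over 4–11: 29.5 + 114.2 + 101.7 + 16.2 + 67.2 + 109.4 + 111.7 + 31.8 = 581.7
CMA at t=7 = (652.1 + 581.7) / (2·8) = 1233.8 / 16 = 77.11

77.11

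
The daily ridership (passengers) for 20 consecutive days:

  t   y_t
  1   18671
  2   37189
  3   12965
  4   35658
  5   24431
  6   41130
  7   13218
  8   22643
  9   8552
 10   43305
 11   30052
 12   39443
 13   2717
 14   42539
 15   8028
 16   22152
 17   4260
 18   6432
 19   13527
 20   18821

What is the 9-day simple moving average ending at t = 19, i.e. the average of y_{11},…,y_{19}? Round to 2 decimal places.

18794.44

Sum of periods 11–19: 30052 + 39443 + 2717 + 42539 + 8028 + 22152 + 4260 + 6432 + 13527 = 169150
Divide by 9: 169150 / 9 = 18794.44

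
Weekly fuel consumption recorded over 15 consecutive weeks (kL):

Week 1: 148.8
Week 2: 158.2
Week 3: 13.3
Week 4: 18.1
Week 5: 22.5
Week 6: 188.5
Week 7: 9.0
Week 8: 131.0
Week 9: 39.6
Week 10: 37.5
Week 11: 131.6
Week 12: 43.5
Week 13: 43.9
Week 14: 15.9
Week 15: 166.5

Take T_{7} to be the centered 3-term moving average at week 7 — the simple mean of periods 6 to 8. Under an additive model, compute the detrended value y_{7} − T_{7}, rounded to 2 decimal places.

-100.50

Trend T_7 = (188.5 + 9.0 + 131.0) / 3 = 328.5/3 = 109.5000
Detrended value: 9.0 − 109.5000 = -100.50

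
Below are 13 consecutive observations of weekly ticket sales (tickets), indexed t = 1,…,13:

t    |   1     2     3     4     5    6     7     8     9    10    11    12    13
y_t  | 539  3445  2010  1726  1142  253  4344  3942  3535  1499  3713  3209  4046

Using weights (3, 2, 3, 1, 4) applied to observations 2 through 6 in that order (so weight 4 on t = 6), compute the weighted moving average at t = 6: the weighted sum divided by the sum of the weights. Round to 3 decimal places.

1668.231

Weighted sum: 3·3445 + 2·2010 + 3·1726 + 1·1142 + 4·253 = 10335 + 4020 + 5178 + 1142 + 1012 = 21687
Weight total: 3 + 2 + 3 + 1 + 4 = 13
WMA = 21687 / 13 = 1668.231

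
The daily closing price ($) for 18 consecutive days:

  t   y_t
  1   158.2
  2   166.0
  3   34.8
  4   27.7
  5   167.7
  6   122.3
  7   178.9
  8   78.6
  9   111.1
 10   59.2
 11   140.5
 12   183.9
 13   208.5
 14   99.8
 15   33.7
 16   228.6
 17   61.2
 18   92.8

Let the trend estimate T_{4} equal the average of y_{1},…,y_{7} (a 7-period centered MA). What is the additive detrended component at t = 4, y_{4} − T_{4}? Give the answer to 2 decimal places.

-94.53

Trend T_4 = (158.2 + 166.0 + 34.8 + 27.7 + 167.7 + 122.3 + 178.9) / 7 = 855.6/7 = 122.2286
Detrended value: 27.7 − 122.2286 = -94.53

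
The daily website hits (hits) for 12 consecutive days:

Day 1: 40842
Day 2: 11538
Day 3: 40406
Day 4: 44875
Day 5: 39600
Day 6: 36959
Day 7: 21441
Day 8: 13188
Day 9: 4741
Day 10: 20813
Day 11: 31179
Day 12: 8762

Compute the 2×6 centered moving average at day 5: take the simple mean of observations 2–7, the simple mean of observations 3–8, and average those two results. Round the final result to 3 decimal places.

32607.333

Sum over 2–7: 11538 + 40406 + 44875 + 39600 + 36959 + 21441 = 194819
Sum over 3–8: 40406 + 44875 + 39600 + 36959 + 21441 + 13188 = 196469
CMA at t=5 = (194819 + 196469) / (2·6) = 391288 / 12 = 32607.333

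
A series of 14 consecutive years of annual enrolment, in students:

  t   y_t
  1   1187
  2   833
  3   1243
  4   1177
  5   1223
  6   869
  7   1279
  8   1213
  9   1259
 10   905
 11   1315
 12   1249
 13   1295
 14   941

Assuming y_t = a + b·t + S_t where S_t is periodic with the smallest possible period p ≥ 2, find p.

4

First differences y_{t+1} − y_t: -354, 410, -66, 46, -354, 410, -66, 46, -354, 410, …
The difference pattern repeats every 4 terms and not for any smaller step, so p = 4.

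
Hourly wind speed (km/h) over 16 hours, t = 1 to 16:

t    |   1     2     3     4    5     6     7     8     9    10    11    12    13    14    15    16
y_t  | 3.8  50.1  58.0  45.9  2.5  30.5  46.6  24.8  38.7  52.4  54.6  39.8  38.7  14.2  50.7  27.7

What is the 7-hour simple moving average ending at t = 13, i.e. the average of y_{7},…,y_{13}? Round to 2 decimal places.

42.23

Sum of periods 7–13: 46.6 + 24.8 + 38.7 + 52.4 + 54.6 + 39.8 + 38.7 = 295.6
Divide by 7: 295.6 / 7 = 42.23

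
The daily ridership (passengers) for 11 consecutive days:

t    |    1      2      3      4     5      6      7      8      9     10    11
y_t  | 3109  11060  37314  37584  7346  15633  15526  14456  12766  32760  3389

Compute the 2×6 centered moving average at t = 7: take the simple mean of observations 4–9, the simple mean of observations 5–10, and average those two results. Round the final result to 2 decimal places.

Sum over 4–9: 37584 + 7346 + 15633 + 15526 + 14456 + 12766 = 103311
Sum over 5–10: 7346 + 15633 + 15526 + 14456 + 12766 + 32760 = 98487
CMA at t=7 = (103311 + 98487) / (2·6) = 201798 / 12 = 16816.50

16816.50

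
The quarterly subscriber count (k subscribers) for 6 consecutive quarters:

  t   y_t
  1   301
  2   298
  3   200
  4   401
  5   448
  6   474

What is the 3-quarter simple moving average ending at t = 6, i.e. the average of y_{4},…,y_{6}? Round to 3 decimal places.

441.000

Sum of periods 4–6: 401 + 448 + 474 = 1323
Divide by 3: 1323 / 3 = 441.000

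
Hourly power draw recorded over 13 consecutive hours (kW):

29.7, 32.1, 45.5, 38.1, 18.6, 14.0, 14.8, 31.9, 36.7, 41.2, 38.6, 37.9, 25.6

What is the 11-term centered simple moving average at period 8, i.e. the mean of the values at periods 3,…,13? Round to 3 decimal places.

Sum of periods 3–13: 45.5 + 38.1 + 18.6 + 14.0 + 14.8 + 31.9 + 36.7 + 41.2 + 38.6 + 37.9 + 25.6 = 342.9
Divide by 11: 342.9 / 11 = 31.173

31.173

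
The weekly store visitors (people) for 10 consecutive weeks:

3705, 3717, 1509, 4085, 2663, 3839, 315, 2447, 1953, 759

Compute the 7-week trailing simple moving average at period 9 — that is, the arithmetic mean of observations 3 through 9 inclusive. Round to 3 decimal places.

Sum of periods 3–9: 1509 + 4085 + 2663 + 3839 + 315 + 2447 + 1953 = 16811
Divide by 7: 16811 / 7 = 2401.571

2401.571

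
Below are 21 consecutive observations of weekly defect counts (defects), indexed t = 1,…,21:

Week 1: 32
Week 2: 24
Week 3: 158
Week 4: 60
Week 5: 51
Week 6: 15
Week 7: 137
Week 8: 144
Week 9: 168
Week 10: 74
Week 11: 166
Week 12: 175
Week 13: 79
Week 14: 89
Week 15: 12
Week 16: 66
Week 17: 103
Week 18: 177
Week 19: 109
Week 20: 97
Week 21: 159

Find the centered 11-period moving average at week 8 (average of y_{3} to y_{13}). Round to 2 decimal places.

111.55

Sum of periods 3–13: 158 + 60 + 51 + 15 + 137 + 144 + 168 + 74 + 166 + 175 + 79 = 1227
Divide by 11: 1227 / 11 = 111.55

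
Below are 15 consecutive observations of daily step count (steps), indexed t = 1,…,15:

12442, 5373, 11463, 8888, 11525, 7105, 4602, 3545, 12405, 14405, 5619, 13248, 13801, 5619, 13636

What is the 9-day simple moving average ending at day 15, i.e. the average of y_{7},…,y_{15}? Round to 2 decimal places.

9653.33

Sum of periods 7–15: 4602 + 3545 + 12405 + 14405 + 5619 + 13248 + 13801 + 5619 + 13636 = 86880
Divide by 9: 86880 / 9 = 9653.33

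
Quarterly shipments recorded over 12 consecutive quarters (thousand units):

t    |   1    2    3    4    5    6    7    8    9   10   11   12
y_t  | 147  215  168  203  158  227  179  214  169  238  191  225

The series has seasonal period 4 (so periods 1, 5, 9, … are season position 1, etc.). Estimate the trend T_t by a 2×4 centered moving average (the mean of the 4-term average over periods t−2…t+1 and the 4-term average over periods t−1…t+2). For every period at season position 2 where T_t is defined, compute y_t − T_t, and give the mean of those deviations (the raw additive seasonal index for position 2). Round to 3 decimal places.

Season position 2 occurs at t = 6, 10 (where T_t is defined).
t=6: T_6 = 193.12500; y_6 − T_6 = 227 − 193.12500 = 33.87500
t=10: T_10 = 204.37500; y_10 − T_10 = 238 − 204.37500 = 33.62500
Mean deviation: (33.87500 + 33.62500) / 2 = 33.750

33.750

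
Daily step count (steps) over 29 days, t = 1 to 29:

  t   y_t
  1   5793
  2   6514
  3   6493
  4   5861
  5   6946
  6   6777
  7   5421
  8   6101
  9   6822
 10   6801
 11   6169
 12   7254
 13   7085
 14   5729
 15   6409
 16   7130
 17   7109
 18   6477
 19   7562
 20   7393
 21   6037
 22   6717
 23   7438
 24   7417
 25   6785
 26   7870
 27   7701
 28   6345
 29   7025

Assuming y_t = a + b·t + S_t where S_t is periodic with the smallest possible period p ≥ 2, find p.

First differences y_{t+1} − y_t: 721, -21, -632, 1085, -169, -1356, 680, 721, -21, -632, 1085, -169, -1356, 680, 721, -21, …
The difference pattern repeats every 7 terms and not for any smaller step, so p = 7.

7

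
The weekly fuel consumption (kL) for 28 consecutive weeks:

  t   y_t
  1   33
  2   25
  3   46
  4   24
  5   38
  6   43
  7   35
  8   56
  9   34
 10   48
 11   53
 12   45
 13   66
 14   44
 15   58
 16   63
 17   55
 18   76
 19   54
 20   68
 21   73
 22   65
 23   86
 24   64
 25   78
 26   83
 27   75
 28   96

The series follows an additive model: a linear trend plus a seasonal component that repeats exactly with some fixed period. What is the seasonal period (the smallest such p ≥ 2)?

First differences y_{t+1} − y_t: -8, 21, -22, 14, 5, -8, 21, -22, 14, 5, -8, 21, …
The difference pattern repeats every 5 terms and not for any smaller step, so p = 5.

5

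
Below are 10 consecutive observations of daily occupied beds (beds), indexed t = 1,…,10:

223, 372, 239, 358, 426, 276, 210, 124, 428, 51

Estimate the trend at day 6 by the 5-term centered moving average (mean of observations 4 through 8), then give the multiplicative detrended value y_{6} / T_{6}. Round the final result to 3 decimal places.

0.990

Trend T_6 = (358 + 426 + 276 + 210 + 124) / 5 = 1394/5 = 278.80000
Ratio to trend: 276 / 278.80000 = 0.990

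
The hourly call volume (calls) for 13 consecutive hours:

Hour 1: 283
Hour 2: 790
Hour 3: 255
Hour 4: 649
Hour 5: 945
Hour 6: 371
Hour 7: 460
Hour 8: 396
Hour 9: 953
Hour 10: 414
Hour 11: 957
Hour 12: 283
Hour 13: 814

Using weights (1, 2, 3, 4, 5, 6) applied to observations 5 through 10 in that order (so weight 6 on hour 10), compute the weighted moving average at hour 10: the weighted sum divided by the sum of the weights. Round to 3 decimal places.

Weighted sum: 1·945 + 2·371 + 3·460 + 4·396 + 5·953 + 6·414 = 945 + 742 + 1380 + 1584 + 4765 + 2484 = 11900
Weight total: 1 + 2 + 3 + 4 + 5 + 6 = 21
WMA = 11900 / 21 = 566.667

566.667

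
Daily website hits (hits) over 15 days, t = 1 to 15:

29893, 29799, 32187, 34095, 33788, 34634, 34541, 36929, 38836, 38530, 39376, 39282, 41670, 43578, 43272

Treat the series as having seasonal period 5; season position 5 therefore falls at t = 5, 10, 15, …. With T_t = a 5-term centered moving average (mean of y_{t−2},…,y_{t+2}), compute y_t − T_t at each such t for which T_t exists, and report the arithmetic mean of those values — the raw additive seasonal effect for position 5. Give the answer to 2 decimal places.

-60.80

Season position 5 occurs at t = 5, 10 (where T_t is defined).
t=5: T_5 = 33849.0000; y_5 − T_5 = 33788 − 33849.0000 = -61.0000
t=10: T_10 = 38590.6000; y_10 − T_10 = 38530 − 38590.6000 = -60.6000
Mean deviation: (-61.0000 + -60.6000) / 2 = -60.80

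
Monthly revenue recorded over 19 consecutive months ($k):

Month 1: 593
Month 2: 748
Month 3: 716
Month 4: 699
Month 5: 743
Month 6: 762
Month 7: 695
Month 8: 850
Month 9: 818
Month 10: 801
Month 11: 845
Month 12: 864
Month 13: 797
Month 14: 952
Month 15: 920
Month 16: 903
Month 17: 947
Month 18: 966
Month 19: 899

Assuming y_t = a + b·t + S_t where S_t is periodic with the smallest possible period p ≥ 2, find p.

6

First differences y_{t+1} − y_t: 155, -32, -17, 44, 19, -67, 155, -32, -17, 44, 19, -67, 155, -32, …
The difference pattern repeats every 6 terms and not for any smaller step, so p = 6.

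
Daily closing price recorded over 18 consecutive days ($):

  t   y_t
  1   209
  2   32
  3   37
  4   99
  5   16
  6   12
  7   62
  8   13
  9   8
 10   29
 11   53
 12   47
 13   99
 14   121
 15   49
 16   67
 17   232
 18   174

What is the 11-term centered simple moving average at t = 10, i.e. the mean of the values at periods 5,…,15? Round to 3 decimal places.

Sum of periods 5–15: 16 + 12 + 62 + 13 + 8 + 29 + 53 + 47 + 99 + 121 + 49 = 509
Divide by 11: 509 / 11 = 46.273

46.273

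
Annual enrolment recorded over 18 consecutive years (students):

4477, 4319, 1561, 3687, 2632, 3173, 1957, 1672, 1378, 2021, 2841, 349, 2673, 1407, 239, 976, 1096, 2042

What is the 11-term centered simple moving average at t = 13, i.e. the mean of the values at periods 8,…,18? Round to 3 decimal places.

Sum of periods 8–18: 1672 + 1378 + 2021 + 2841 + 349 + 2673 + 1407 + 239 + 976 + 1096 + 2042 = 16694
Divide by 11: 16694 / 11 = 1517.636

1517.636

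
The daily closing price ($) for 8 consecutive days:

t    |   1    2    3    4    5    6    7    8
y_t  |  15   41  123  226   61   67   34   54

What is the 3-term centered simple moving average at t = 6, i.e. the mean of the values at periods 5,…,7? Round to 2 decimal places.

54.00

Sum of periods 5–7: 61 + 67 + 34 = 162
Divide by 3: 162 / 3 = 54.00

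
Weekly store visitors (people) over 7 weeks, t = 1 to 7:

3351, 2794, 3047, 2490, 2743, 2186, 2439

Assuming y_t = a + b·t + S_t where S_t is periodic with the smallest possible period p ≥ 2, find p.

First differences y_{t+1} − y_t: -557, 253, -557, 253, -557, 253, …
The difference pattern repeats every 2 terms and not for any smaller step, so p = 2.

2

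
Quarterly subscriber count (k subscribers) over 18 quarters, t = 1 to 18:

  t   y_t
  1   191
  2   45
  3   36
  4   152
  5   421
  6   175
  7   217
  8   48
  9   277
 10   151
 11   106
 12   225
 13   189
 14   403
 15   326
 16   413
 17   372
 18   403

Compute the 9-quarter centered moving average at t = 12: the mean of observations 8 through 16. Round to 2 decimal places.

237.56

Sum of periods 8–16: 48 + 277 + 151 + 106 + 225 + 189 + 403 + 326 + 413 = 2138
Divide by 9: 2138 / 9 = 237.56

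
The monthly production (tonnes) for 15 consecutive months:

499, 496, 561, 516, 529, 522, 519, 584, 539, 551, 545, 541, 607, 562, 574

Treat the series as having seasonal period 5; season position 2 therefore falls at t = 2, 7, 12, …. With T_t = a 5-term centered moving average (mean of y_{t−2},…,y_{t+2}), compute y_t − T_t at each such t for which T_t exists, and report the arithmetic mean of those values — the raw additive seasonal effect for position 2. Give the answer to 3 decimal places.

Season position 2 occurs at t = 7, 12 (where T_t is defined).
t=7: T_7 = 538.60000; y_7 − T_7 = 519 − 538.60000 = -19.60000
t=12: T_12 = 561.20000; y_12 − T_12 = 541 − 561.20000 = -20.20000
Mean deviation: (-19.60000 + -20.20000) / 2 = -19.900

-19.900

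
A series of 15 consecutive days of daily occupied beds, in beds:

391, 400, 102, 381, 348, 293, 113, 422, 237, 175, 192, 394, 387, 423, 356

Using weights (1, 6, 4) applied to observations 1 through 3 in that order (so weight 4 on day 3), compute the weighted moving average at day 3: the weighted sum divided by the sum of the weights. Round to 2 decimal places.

Weighted sum: 1·391 + 6·400 + 4·102 = 391 + 2400 + 408 = 3199
Weight total: 1 + 6 + 4 = 11
WMA = 3199 / 11 = 290.82

290.82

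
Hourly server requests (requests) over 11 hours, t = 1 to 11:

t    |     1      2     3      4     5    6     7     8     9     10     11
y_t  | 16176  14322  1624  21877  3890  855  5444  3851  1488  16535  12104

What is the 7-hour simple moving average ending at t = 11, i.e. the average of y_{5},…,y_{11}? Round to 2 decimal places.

Sum of periods 5–11: 3890 + 855 + 5444 + 3851 + 1488 + 16535 + 12104 = 44167
Divide by 7: 44167 / 7 = 6309.57

6309.57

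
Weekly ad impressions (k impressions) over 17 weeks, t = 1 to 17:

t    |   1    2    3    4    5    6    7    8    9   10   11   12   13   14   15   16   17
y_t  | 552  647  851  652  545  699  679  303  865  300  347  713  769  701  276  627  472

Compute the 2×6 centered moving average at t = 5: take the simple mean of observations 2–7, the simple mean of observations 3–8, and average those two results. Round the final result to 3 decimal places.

Sum over 2–7: 647 + 851 + 652 + 545 + 699 + 679 = 4073
Sum over 3–8: 851 + 652 + 545 + 699 + 679 + 303 = 3729
CMA at t=5 = (4073 + 3729) / (2·6) = 7802 / 12 = 650.167

650.167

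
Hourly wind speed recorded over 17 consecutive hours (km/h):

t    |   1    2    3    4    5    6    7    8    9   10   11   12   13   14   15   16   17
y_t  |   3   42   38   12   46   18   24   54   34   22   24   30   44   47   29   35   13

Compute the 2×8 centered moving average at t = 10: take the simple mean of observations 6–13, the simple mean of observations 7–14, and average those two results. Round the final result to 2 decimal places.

Sum over 6–13: 18 + 24 + 54 + 34 + 22 + 24 + 30 + 44 = 250
Sum over 7–14: 24 + 54 + 34 + 22 + 24 + 30 + 44 + 47 = 279
CMA at t=10 = (250 + 279) / (2·8) = 529 / 16 = 33.06

33.06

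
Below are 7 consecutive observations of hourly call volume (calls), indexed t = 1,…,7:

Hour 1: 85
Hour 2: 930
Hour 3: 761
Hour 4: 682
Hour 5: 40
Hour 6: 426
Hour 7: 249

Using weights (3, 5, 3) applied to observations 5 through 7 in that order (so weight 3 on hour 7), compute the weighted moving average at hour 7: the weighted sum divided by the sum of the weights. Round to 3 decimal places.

272.455

Weighted sum: 3·40 + 5·426 + 3·249 = 120 + 2130 + 747 = 2997
Weight total: 3 + 5 + 3 = 11
WMA = 2997 / 11 = 272.455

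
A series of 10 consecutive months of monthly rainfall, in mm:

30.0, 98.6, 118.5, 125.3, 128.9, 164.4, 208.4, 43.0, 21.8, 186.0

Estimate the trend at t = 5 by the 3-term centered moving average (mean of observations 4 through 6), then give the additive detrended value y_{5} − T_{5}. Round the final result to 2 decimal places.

Trend T_5 = (125.3 + 128.9 + 164.4) / 3 = 418.6/3 = 139.5333
Detrended value: 128.9 − 139.5333 = -10.63

-10.63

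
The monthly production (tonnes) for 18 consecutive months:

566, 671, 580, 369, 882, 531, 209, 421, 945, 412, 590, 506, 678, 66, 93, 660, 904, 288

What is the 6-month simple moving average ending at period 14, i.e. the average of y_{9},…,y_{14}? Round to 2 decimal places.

Sum of periods 9–14: 945 + 412 + 590 + 506 + 678 + 66 = 3197
Divide by 6: 3197 / 6 = 532.83

532.83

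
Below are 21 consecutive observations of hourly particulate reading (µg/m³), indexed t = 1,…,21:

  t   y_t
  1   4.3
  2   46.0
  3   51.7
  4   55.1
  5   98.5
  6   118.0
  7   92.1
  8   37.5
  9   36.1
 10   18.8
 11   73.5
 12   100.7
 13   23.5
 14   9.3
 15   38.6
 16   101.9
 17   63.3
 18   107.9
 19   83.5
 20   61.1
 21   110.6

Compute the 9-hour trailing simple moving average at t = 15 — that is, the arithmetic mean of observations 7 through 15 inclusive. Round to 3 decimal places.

Sum of periods 7–15: 92.1 + 37.5 + 36.1 + 18.8 + 73.5 + 100.7 + 23.5 + 9.3 + 38.6 = 430.1
Divide by 9: 430.1 / 9 = 47.789

47.789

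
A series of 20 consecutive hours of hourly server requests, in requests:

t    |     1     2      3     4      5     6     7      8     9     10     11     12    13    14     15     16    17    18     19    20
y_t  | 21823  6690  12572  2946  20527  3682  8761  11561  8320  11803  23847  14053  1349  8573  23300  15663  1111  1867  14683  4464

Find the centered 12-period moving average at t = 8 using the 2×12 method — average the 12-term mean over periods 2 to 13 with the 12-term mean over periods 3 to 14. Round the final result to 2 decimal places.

Sum over 2–13: 6690 + 12572 + 2946 + 20527 + 3682 + 8761 + 11561 + 8320 + 11803 + 23847 + 14053 + 1349 = 126111
Sum over 3–14: 12572 + 2946 + 20527 + 3682 + 8761 + 11561 + 8320 + 11803 + 23847 + 14053 + 1349 + 8573 = 127994
CMA at t=8 = (126111 + 127994) / (2·12) = 254105 / 24 = 10587.71

10587.71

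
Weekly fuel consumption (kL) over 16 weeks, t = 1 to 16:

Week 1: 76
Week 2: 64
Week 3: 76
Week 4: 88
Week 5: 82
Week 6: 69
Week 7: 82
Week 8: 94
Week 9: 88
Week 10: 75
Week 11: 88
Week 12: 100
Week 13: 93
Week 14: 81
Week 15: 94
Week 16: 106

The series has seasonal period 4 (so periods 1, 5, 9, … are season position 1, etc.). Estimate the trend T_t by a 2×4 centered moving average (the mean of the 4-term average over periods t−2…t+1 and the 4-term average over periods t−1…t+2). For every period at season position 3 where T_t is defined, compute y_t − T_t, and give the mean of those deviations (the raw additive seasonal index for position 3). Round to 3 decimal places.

Season position 3 occurs at t = 3, 7, 11 (where T_t is defined).
t=3: T_3 = 76.75000; y_3 − T_3 = 76 − 76.75000 = -0.75000
t=7: T_7 = 82.50000; y_7 − T_7 = 82 − 82.50000 = -0.50000
t=11: T_11 = 88.37500; y_11 − T_11 = 88 − 88.37500 = -0.37500
Mean deviation: (-0.75000 + -0.50000 + -0.37500) / 3 = -0.542

-0.542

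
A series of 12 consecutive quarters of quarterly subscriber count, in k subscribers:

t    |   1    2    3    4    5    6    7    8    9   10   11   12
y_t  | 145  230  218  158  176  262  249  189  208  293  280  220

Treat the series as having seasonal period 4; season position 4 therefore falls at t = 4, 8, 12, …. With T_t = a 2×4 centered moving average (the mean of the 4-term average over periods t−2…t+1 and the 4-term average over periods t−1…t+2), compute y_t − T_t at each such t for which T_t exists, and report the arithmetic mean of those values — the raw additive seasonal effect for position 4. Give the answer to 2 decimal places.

-41.69

Season position 4 occurs at t = 4, 8 (where T_t is defined).
t=4: T_4 = 199.5000; y_4 − T_4 = 158 − 199.5000 = -41.5000
t=8: T_8 = 230.8750; y_8 − T_8 = 189 − 230.8750 = -41.8750
Mean deviation: (-41.5000 + -41.8750) / 2 = -41.69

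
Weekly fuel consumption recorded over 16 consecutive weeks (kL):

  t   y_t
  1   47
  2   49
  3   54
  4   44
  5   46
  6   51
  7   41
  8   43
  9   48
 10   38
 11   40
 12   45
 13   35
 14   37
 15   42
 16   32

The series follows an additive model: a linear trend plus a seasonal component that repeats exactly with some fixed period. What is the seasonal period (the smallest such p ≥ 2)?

First differences y_{t+1} − y_t: 2, 5, -10, 2, 5, -10, 2, 5, …
The difference pattern repeats every 3 terms and not for any smaller step, so p = 3.

3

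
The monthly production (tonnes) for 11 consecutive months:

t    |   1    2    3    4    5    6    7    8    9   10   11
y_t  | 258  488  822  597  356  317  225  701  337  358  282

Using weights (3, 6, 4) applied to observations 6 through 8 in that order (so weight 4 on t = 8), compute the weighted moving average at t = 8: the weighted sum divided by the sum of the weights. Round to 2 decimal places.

Weighted sum: 3·317 + 6·225 + 4·701 = 951 + 1350 + 2804 = 5105
Weight total: 3 + 6 + 4 = 13
WMA = 5105 / 13 = 392.69

392.69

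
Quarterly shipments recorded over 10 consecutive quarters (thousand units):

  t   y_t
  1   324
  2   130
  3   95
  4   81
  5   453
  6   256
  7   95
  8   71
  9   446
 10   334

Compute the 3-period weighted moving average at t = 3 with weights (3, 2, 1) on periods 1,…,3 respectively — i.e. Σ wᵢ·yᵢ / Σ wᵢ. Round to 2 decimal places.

Weighted sum: 3·324 + 2·130 + 1·95 = 972 + 260 + 95 = 1327
Weight total: 3 + 2 + 1 = 6
WMA = 1327 / 6 = 221.17

221.17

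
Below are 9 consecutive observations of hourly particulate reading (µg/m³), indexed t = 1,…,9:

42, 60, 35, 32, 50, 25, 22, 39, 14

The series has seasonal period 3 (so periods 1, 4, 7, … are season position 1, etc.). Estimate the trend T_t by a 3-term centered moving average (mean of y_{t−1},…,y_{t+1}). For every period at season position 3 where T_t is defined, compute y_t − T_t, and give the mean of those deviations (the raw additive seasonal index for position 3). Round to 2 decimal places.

-7.33

Season position 3 occurs at t = 3, 6 (where T_t is defined).
t=3: T_3 = 42.3333; y_3 − T_3 = 35 − 42.3333 = -7.3333
t=6: T_6 = 32.3333; y_6 − T_6 = 25 − 32.3333 = -7.3333
Mean deviation: (-7.3333 + -7.3333) / 2 = -7.33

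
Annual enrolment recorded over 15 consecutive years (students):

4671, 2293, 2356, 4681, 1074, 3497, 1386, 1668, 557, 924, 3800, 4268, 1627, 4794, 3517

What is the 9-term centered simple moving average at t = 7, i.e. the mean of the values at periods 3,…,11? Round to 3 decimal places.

2215.889

Sum of periods 3–11: 2356 + 4681 + 1074 + 3497 + 1386 + 1668 + 557 + 924 + 3800 = 19943
Divide by 9: 19943 / 9 = 2215.889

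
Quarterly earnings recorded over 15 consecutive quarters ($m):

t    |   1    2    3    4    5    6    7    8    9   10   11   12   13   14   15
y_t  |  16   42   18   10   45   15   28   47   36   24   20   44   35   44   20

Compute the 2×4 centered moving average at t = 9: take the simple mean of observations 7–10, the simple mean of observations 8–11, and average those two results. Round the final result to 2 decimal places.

32.75

Sum over 7–10: 28 + 47 + 36 + 24 = 135
Sum over 8–11: 47 + 36 + 24 + 20 = 127
CMA at t=9 = (135 + 127) / (2·4) = 262 / 8 = 32.75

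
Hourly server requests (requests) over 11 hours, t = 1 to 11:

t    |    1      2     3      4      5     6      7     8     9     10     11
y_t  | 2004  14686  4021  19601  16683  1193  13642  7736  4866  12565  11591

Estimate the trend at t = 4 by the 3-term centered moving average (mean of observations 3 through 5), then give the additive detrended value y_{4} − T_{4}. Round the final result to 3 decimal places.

Trend T_4 = (4021 + 19601 + 16683) / 3 = 40305/3 = 13435.00000
Detrended value: 19601 − 13435.00000 = 6166.000

6166.000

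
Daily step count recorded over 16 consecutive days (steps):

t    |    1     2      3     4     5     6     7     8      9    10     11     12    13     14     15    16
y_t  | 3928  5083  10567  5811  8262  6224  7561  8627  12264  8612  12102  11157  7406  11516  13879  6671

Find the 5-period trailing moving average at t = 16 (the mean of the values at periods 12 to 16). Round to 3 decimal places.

Sum of periods 12–16: 11157 + 7406 + 11516 + 13879 + 6671 = 50629
Divide by 5: 50629 / 5 = 10125.800

10125.800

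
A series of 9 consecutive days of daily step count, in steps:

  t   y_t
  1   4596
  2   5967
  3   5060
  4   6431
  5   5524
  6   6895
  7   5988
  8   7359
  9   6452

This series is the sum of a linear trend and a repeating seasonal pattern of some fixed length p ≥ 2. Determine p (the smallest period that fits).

2

First differences y_{t+1} − y_t: 1371, -907, 1371, -907, 1371, -907, …
The difference pattern repeats every 2 terms and not for any smaller step, so p = 2.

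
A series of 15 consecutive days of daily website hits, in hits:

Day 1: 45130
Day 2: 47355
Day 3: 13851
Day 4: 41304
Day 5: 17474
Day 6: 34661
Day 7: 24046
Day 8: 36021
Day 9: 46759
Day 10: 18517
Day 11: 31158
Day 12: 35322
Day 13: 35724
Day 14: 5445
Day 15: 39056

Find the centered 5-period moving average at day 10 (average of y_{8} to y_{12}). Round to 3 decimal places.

Sum of periods 8–12: 36021 + 46759 + 18517 + 31158 + 35322 = 167777
Divide by 5: 167777 / 5 = 33555.400

33555.400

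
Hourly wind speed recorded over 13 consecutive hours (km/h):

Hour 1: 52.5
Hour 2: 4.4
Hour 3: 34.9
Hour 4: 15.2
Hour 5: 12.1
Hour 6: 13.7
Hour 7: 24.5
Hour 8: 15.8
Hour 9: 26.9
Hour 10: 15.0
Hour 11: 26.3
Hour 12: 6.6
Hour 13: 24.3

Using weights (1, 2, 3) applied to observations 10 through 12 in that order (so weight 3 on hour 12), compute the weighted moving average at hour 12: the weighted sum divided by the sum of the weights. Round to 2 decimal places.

Weighted sum: 1·15.0 + 2·26.3 + 3·6.6 = 15.0 + 52.6 + 19.8 = 87.4
Weight total: 1 + 2 + 3 = 6
WMA = 87.4 / 6 = 14.57

14.57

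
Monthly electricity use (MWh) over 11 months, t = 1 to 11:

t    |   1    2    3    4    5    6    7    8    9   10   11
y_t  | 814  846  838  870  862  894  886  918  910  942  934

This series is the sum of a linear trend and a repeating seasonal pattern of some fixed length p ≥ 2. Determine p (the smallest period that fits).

2

First differences y_{t+1} − y_t: 32, -8, 32, -8, 32, -8, …
The difference pattern repeats every 2 terms and not for any smaller step, so p = 2.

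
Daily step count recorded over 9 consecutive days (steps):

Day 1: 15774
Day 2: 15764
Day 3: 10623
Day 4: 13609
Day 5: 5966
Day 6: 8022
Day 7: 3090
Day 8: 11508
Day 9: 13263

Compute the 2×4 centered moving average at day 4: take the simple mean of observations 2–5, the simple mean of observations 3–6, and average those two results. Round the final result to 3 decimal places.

Sum over 2–5: 15764 + 10623 + 13609 + 5966 = 45962
Sum over 3–6: 10623 + 13609 + 5966 + 8022 = 38220
CMA at t=4 = (45962 + 38220) / (2·4) = 84182 / 8 = 10522.750

10522.750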